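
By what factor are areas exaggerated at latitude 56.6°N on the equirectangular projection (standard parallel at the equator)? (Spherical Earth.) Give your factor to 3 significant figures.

1.82

Plate carrée maps x = Rλ, y = Rφ. The meridian scale is h = 1 and the parallel scale is k = 1/cos φ = sec φ.
Areal scale = h·k = 1 × sec φ; at 56.6°, h = 1.000, k = 1.817, so h·k = 1.817.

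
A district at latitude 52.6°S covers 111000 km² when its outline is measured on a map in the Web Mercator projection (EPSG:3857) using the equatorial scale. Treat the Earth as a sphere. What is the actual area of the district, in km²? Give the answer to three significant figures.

40900 km²

For Mercator, h = k = sec φ (a conformal cylindrical projection has a single point scale, 1/cos φ).
Areal scale = k² = sec²φ = 1/cos²(52.6°) = 1/0.6074² = 2.711.
True area = apparent / (areal scale) = 111000 / 2.711 ≈ 40900 km².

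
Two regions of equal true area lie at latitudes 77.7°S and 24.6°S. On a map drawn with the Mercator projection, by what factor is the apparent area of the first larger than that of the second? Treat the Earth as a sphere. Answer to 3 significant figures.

Mercator areal scale is sec²φ.
At 77.7°: sec²(77.7°) = 1/0.2130² = 22.04.
At 24.6°: sec²(24.6°) = 1/0.9092² = 1.210.
Ratio = 22.04/1.210 = cos²(24.6°)/cos²(77.7°) ≈ 18.2.

18.2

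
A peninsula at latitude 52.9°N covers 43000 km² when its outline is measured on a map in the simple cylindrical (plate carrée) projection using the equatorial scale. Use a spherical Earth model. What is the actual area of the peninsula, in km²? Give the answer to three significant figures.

Plate carrée maps x = Rλ, y = Rφ. The meridian scale is h = 1 and the parallel scale is k = 1/cos φ = sec φ.
Areal scale = h·k = 1 × sec φ; at 52.9°, h = 1.000, k = 1.658, so h·k = 1.658.
True area = apparent / (areal scale) = 43000 / 1.658 ≈ 25900 km².

25900 km²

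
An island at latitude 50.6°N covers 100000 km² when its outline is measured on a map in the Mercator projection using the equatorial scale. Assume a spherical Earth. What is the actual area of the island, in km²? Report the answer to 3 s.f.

Mercator is conformal, so the point scale is isotropic: h = k = sec φ = 1/cos φ.
Areal scale = k² = sec²φ = 1/cos²(50.6°) = 1/0.6347² = 2.482.
True area = apparent / (areal scale) = 100000 / 2.482 ≈ 40300 km².

40300 km²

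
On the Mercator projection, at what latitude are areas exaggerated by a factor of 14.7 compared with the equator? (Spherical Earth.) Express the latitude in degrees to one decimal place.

Mercator areal scale is sec²φ.
sec²φ = 14.7  ⇒  cos²φ = 0.06803  ⇒  cos φ = 0.2608.
φ = arccos(0.2608) ≈ 74.9°.

74.9°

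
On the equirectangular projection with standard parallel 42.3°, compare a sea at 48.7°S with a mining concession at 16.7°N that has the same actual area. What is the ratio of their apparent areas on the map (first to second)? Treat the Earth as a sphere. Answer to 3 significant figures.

With standard parallel φ₀ = 42.3°, the equirectangular projection gives x = Rλ cos φ₀, y = Rφ, so h = 1 and k = cos 42.3° / cos φ.
Areal scale at 48.7°: h·k = 1.000 × 1.121 = 1.121.
Areal scale at 16.7°: h·k = 1.000 × 0.7722 = 0.7722.
Ratio = 1.121/0.7722 ≈ 1.45.

1.45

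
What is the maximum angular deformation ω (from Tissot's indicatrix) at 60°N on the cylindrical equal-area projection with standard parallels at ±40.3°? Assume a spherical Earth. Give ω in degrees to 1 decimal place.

For cylindrical equal-area with standard parallel φ₀, h = cos φ / cos φ₀ and k = cos φ₀ / cos φ, so h·k = 1.
At 60°: h = 0.6556, k = 1.525; principal scales a = 1.525, b = 0.6556.
sin(ω/2) = (a − b)/(a + b) = 0.8697/2.181 = 0.3988, so ω = 2 arcsin(0.3988) ≈ 47.0°.

47.0°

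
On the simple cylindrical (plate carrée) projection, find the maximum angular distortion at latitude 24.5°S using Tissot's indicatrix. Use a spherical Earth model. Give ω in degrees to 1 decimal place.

5.4°

In the plate carrée (x = Rλ, y = Rφ), meridians are true-scale (h = 1) and parallels are stretched by k = sec φ.
At 24.5°: h = 1.000, k = 1.099; principal scales a = 1.099, b = 1.000.
sin(ω/2) = (a − b)/(a + b) = 0.09895/2.099 = 0.04714, so ω = 2 arcsin(0.04714) ≈ 5.4°.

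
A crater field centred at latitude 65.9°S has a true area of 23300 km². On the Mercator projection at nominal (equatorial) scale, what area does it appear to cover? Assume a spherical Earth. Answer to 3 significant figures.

140000 km²

For Mercator, h = k = sec φ (a conformal cylindrical projection has a single point scale, 1/cos φ).
Areal scale = k² = sec²φ = 1/cos²(65.9°) = 1/0.4083² = 5.998.
Apparent area = 23300 × 5.998 ≈ 140000 km².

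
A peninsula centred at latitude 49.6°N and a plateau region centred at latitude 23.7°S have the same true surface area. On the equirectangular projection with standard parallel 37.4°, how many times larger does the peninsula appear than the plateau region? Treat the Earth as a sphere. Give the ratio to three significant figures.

1.41

With standard parallel φ₀ = 37.4°, the equirectangular projection gives x = Rλ cos φ₀, y = Rφ, so h = 1 and k = cos 37.4° / cos φ.
Areal scale at 49.6°: h·k = 1.000 × 1.226 = 1.226.
Areal scale at 23.7°: h·k = 1.000 × 0.8676 = 0.8676.
Ratio = 1.226/0.8676 ≈ 1.41.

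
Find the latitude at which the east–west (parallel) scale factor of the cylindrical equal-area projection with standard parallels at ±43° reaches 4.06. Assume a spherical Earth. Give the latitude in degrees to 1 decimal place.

79.6°

A cylindrical equal-area projection with standard parallel φ₀ has meridian scale h = cos φ / cos φ₀ and parallel scale k = cos φ₀ / cos φ (so areas are preserved, h·k = 1).
k = cos φ₀ / cos φ = 4.06  ⇒  cos φ = cos 43° / 4.06 = 0.1801.
φ = arccos(0.1801) ≈ 79.6°.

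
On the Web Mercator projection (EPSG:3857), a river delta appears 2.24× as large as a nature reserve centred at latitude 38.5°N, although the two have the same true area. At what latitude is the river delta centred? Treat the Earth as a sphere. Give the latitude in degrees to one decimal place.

Mercator areal scale is sec²φ, so apparent-area ratio = sec²φ₁ / sec²φ₂ = cos²φ₂ / cos²φ₁.
cos²φ₂ / cos²φ₁ = 2.24  ⇒  cos φ₁ = cos 38.5° / √2.24 = 0.7826/1.497 = 0.5229.
φ₁ = arccos(0.5229) ≈ 58.5°.

58.5°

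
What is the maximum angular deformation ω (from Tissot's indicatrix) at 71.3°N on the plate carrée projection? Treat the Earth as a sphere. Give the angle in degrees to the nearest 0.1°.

61.9°

For the equirectangular projection with φ₀ = 0 (plate carrée), h = 1 along meridians and k = sec φ along parallels.
At 71.3°: h = 1.000, k = 3.119; principal scales a = 3.119, b = 1.000.
sin(ω/2) = (a − b)/(a + b) = 2.119/4.119 = 0.5144, so ω = 2 arcsin(0.5144) ≈ 61.9°.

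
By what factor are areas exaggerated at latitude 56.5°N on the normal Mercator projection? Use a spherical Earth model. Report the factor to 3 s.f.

Mercator is conformal, so the point scale is isotropic: h = k = sec φ = 1/cos φ.
Areal scale = k² = sec²φ = 1/cos²(56.5°) = 1/0.5519² = 3.283.

3.28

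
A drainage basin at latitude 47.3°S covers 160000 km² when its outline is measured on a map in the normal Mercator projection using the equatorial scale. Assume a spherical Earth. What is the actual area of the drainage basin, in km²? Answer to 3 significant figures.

Mercator is conformal, so the point scale is isotropic: h = k = sec φ = 1/cos φ.
Areal scale = k² = sec²φ = 1/cos²(47.3°) = 1/0.6782² = 2.174.
True area = apparent / (areal scale) = 160000 / 2.174 ≈ 73600 km².

73600 km²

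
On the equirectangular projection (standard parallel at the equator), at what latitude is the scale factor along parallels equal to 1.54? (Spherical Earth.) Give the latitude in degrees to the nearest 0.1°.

49.5°

Plate carrée: h = 1, k = sec φ along parallels.
sec φ = 1.54  ⇒  cos φ = 0.6494  ⇒  φ ≈ 49.5°.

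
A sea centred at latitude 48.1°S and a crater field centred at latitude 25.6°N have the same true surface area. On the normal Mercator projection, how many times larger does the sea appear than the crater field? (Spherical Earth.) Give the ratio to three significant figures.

1.82

Mercator is conformal with k = sec φ, so areal scale = k² = sec²φ.
At 48.1°: sec²(48.1°) = 1/0.6678² = 2.242.
At 25.6°: sec²(25.6°) = 1/0.9018² = 1.230.
Ratio = 2.242/1.230 = cos²(25.6°)/cos²(48.1°) ≈ 1.82.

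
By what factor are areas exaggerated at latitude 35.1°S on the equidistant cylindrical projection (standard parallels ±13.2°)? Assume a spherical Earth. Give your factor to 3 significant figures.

1.19

With standard parallel φ₀ = 13.2°, the equirectangular projection gives x = Rλ cos φ₀, y = Rφ, so h = 1 and k = cos 13.2° / cos φ.
Areal scale = h·k = 1 × cos φ₀ / cos φ; at 35.1°, h = 1.000, k = 1.190, so h·k = 1.190.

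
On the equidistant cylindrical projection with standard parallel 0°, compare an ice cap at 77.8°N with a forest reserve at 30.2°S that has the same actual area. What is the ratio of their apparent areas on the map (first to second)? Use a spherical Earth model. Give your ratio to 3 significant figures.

Plate carrée maps x = Rλ, y = Rφ. The meridian scale is h = 1 and the parallel scale is k = 1/cos φ = sec φ.
Areal scale at 77.8°: h·k = 1.000 × 4.732 = 4.732.
Areal scale at 30.2°: h·k = 1.000 × 1.157 = 1.157.
Ratio = 4.732/1.157 ≈ 4.09.

4.09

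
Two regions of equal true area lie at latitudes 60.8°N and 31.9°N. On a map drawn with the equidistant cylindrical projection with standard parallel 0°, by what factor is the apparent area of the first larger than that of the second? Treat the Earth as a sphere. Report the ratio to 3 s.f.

In the plate carrée (x = Rλ, y = Rφ), meridians are true-scale (h = 1) and parallels are stretched by k = sec φ.
Areal scale at 60.8°: h·k = 1.000 × 2.050 = 2.050.
Areal scale at 31.9°: h·k = 1.000 × 1.178 = 1.178.
Ratio = 2.050/1.178 ≈ 1.74.

1.74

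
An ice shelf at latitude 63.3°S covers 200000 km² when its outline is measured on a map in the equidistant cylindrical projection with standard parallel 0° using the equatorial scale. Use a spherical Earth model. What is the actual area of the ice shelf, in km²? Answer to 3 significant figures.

89900 km²

Plate carrée maps x = Rλ, y = Rφ. The meridian scale is h = 1 and the parallel scale is k = 1/cos φ = sec φ.
Areal scale = h·k = 1 × sec φ; at 63.3°, h = 1.000, k = 2.226, so h·k = 2.226.
True area = apparent / (areal scale) = 200000 / 2.226 ≈ 89900 km².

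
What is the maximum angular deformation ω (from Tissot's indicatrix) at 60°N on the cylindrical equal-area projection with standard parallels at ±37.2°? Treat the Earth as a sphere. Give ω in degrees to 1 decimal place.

51.5°

Cylindrical equal-area (φ₀ = 37.2°): h = cos φ / cos 37.2° along meridians, k = cos 37.2° / cos φ along parallels; h·k = 1.
At 60°: h = 0.6277, k = 1.593; principal scales a = 1.593, b = 0.6277.
sin(ω/2) = (a − b)/(a + b) = 0.9653/2.221 = 0.4347, so ω = 2 arcsin(0.4347) ≈ 51.5°.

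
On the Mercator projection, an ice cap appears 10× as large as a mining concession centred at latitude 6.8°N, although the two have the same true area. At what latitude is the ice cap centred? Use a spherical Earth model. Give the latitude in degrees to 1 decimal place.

Mercator areal scale is sec²φ, so apparent-area ratio = sec²φ₁ / sec²φ₂ = cos²φ₂ / cos²φ₁.
cos²φ₂ / cos²φ₁ = 10  ⇒  cos φ₁ = cos 6.8° / √10 = 0.9930/3.162 = 0.3140.
φ₁ = arccos(0.3140) ≈ 71.7°.

71.7°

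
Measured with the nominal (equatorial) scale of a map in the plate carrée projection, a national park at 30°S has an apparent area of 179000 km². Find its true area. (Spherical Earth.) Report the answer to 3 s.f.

155000 km²

For the equirectangular projection with φ₀ = 0 (plate carrée), h = 1 along meridians and k = sec φ along parallels.
Areal scale = h·k = 1 × sec φ; at 30°, h = 1.000, k = 1.155, so h·k = 1.155.
True area = apparent / (areal scale) = 179000 / 1.155 ≈ 155000 km².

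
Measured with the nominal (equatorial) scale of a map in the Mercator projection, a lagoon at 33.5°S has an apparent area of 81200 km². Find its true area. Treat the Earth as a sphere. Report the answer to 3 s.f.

56500 km²

For Mercator, h = k = sec φ (a conformal cylindrical projection has a single point scale, 1/cos φ).
Areal scale = k² = sec²φ = 1/cos²(33.5°) = 1/0.8339² = 1.438.
True area = apparent / (areal scale) = 81200 / 1.438 ≈ 56500 km².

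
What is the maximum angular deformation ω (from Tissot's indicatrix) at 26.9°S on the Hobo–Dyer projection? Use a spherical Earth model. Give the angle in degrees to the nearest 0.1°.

13.4°

The Hobo–Dyer projection is cylindrical equal-area with φ₀ = 37.5°. Cylindrical equal-area (φ₀ = 37.5°): h = cos φ / cos 37.5° along meridians, k = cos 37.5° / cos φ along parallels; h·k = 1.
At 26.9°: h = 1.124, k = 0.8896; principal scales a = 1.124, b = 0.8896.
sin(ω/2) = (a − b)/(a + b) = 0.2345/2.014 = 0.1164, so ω = 2 arcsin(0.1164) ≈ 13.4°.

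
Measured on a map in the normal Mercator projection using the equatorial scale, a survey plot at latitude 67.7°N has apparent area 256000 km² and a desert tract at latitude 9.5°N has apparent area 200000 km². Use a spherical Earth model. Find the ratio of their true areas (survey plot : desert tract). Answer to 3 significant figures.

0.189

Mercator's areal exaggeration is sec²φ; hence true area = (apparent area) · cos²φ.
True area of survey plot: 256000 × cos²(67.7°) = 256000 × 0.1440 = 36860 km².
True area of desert tract: 200000 × cos²(9.5°) = 200000 × 0.9728 = 194600 km².
Ratio = 36860 / 194600 ≈ 0.189.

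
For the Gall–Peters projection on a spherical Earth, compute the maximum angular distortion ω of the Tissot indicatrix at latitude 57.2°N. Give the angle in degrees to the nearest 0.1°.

30.2°

The Gall–Peters projection is cylindrical equal-area with φ₀ = 45°. For cylindrical equal-area with standard parallel φ₀, h = cos φ / cos φ₀ and k = cos φ₀ / cos φ, so h·k = 1.
At 57.2°: h = 0.7661, k = 1.305; principal scales a = 1.305, b = 0.7661.
sin(ω/2) = (a − b)/(a + b) = 0.5392/2.071 = 0.2603, so ω = 2 arcsin(0.2603) ≈ 30.2°.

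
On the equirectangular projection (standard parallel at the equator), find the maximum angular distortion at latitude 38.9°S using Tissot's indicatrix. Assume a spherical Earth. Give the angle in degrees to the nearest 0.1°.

In the plate carrée (x = Rλ, y = Rφ), meridians are true-scale (h = 1) and parallels are stretched by k = sec φ.
At 38.9°: h = 1.000, k = 1.285; principal scales a = 1.285, b = 1.000.
sin(ω/2) = (a − b)/(a + b) = 0.2849/2.285 = 0.1247, so ω = 2 arcsin(0.1247) ≈ 14.3°.

14.3°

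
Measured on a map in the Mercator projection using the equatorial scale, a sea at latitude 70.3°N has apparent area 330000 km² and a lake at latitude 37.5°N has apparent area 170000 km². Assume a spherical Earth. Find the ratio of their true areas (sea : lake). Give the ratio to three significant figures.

Mercator's areal exaggeration is sec²φ; hence true area = (apparent area) · cos²φ.
True area of sea: 330000 × cos²(70.3°) = 330000 × 0.1136 = 37500 km².
True area of lake: 170000 × cos²(37.5°) = 170000 × 0.6294 = 107000 km².
Ratio = 37500 / 107000 ≈ 0.350.

0.350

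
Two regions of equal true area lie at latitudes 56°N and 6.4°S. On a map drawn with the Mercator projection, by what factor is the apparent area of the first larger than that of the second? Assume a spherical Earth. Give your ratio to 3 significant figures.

3.16

Mercator is conformal with k = sec φ, so areal scale = k² = sec²φ.
At 56°: sec²(56°) = 1/0.5592² = 3.198.
At 6.4°: sec²(6.4°) = 1/0.9938² = 1.013.
Ratio = 3.198/1.013 = cos²(6.4°)/cos²(56°) ≈ 3.16.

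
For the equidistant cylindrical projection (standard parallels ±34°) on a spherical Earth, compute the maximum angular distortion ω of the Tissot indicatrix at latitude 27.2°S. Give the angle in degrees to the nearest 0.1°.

With standard parallel φ₀ = 34°, the equirectangular projection gives x = Rλ cos φ₀, y = Rφ, so h = 1 and k = cos 34° / cos φ.
At 27.2°: h = 1.000, k = 0.9321; principal scales a = 1.000, b = 0.9321.
sin(ω/2) = (a − b)/(a + b) = 0.06789/1.932 = 0.03514, so ω = 2 arcsin(0.03514) ≈ 4.0°.

4.0°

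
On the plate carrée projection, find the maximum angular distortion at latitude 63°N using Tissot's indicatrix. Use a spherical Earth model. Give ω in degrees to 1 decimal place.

44.1°

For the equirectangular projection with φ₀ = 0 (plate carrée), h = 1 along meridians and k = sec φ along parallels.
At 63°: h = 1.000, k = 2.203; principal scales a = 2.203, b = 1.000.
sin(ω/2) = (a − b)/(a + b) = 1.203/3.203 = 0.3755, so ω = 2 arcsin(0.3755) ≈ 44.1°.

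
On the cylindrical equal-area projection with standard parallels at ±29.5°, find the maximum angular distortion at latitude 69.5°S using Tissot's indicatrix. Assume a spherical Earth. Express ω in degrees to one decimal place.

A cylindrical equal-area projection with standard parallel φ₀ has meridian scale h = cos φ / cos φ₀ and parallel scale k = cos φ₀ / cos φ (so areas are preserved, h·k = 1).
At 69.5°: h = 0.4024, k = 2.485; principal scales a = 2.485, b = 0.4024.
sin(ω/2) = (a − b)/(a + b) = 2.083/2.888 = 0.7213, so ω = 2 arcsin(0.7213) ≈ 92.3°.

92.3°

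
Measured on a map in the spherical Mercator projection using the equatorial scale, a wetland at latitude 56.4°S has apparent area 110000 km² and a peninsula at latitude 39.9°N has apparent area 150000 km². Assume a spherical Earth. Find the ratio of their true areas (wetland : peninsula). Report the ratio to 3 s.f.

0.382

Mercator's areal exaggeration is sec²φ; hence true area = (apparent area) · cos²φ.
True area of wetland: 110000 × cos²(56.4°) = 110000 × 0.3062 = 33690 km².
True area of peninsula: 150000 × cos²(39.9°) = 150000 × 0.5885 = 88280 km².
Ratio = 33690 / 88280 ≈ 0.382.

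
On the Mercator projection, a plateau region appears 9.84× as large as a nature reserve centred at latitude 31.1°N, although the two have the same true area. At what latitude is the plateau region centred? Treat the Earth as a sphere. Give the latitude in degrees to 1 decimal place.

74.2°

On Mercator, (apparent₁)/(apparent₂) = sec²φ₁ / sec²φ₂ when true areas are equal.
cos²φ₂ / cos²φ₁ = 9.84  ⇒  cos φ₁ = cos 31.1° / √9.84 = 0.8563/3.137 = 0.2730.
φ₁ = arccos(0.2730) ≈ 74.2°.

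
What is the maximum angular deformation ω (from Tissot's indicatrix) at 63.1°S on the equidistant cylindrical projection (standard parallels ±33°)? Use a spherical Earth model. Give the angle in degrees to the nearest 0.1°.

34.8°

The equidistant cylindrical projection with φ₀ = 33° has h = 1 (meridians true) and k = cos φ₀ / cos φ along parallels.
At 63.1°: h = 1.000, k = 1.854; principal scales a = 1.854, b = 1.000.
sin(ω/2) = (a − b)/(a + b) = 0.8537/2.854 = 0.2992, so ω = 2 arcsin(0.2992) ≈ 34.8°.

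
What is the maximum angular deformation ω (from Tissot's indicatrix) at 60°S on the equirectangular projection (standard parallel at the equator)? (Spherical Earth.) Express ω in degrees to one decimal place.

38.9°

In the plate carrée (x = Rλ, y = Rφ), meridians are true-scale (h = 1) and parallels are stretched by k = sec φ.
At 60°: h = 1.000, k = 2.000; principal scales a = 2.000, b = 1.000.
sin(ω/2) = (a − b)/(a + b) = 1.0000/3.000 = 0.3333, so ω = 2 arcsin(0.3333) ≈ 38.9°.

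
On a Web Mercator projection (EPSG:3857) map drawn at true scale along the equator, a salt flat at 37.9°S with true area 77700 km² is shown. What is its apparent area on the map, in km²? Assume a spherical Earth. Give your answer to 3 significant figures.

125000 km²

For Mercator, h = k = sec φ (a conformal cylindrical projection has a single point scale, 1/cos φ).
Areal scale = k² = sec²φ = 1/cos²(37.9°) = 1/0.7891² = 1.606.
Apparent area = 77700 × 1.606 ≈ 125000 km².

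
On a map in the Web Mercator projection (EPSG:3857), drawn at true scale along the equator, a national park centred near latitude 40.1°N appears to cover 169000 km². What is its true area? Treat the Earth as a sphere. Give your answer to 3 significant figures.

98900 km²

Mercator is conformal, so the point scale is isotropic: h = k = sec φ = 1/cos φ.
Areal scale = k² = sec²φ = 1/cos²(40.1°) = 1/0.7649² = 1.709.
True area = apparent / (areal scale) = 169000 / 1.709 ≈ 98900 km².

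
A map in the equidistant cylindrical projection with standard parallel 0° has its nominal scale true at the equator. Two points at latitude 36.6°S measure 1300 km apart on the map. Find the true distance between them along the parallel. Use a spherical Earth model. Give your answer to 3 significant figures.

In the plate carrée (x = Rλ, y = Rφ), meridians are true-scale (h = 1) and parallels are stretched by k = sec φ.
Along the parallel at 36.6°, map distances are exaggerated by k = sec 36.6° = 1.246.
True distance = 1300 / 1.246 = 1300 × cos 36.6° ≈ 1040 km.

1040 km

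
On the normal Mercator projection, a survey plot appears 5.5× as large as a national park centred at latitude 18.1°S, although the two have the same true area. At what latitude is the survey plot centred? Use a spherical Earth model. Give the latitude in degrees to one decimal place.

For equal true areas on Mercator, apparent areas scale as sec²φ, so the ratio is cos²φ₂ / cos²φ₁.
cos²φ₂ / cos²φ₁ = 5.5  ⇒  cos φ₁ = cos 18.1° / √5.5 = 0.9505/2.345 = 0.4053.
φ₁ = arccos(0.4053) ≈ 66.1°.

66.1°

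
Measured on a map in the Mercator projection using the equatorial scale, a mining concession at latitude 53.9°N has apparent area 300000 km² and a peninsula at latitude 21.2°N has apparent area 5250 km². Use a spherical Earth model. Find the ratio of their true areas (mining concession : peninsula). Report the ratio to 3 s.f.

22.8

Mercator's areal exaggeration is sec²φ; hence true area = (apparent area) · cos²φ.
True area of mining concession: 300000 × cos²(53.9°) = 300000 × 0.3472 = 104100 km².
True area of peninsula: 5250 × cos²(21.2°) = 5250 × 0.8692 = 4563 km².
Ratio = 104100 / 4563 ≈ 22.8.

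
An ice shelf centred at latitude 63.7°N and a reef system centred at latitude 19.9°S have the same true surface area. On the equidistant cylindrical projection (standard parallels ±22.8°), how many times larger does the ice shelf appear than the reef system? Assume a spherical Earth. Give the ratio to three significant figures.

With standard parallel φ₀ = 22.8°, the equirectangular projection gives x = Rλ cos φ₀, y = Rφ, so h = 1 and k = cos 22.8° / cos φ.
Areal scale at 63.7°: h·k = 1.000 × 2.081 = 2.081.
Areal scale at 19.9°: h·k = 1.000 × 0.9804 = 0.9804.
Ratio = 2.081/0.9804 ≈ 2.12.

2.12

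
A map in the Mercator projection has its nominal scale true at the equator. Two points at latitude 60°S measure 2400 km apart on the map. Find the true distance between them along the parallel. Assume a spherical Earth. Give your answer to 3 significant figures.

1200 km

The Mercator projection is conformal; its linear scale factor is the same in every direction and equals sec φ = 1/cos φ.
Along the parallel at 60°, map distances are exaggerated by k = sec 60° = 2.000.
True distance = 2400 / 2.000 = 2400 × cos 60° ≈ 1200 km.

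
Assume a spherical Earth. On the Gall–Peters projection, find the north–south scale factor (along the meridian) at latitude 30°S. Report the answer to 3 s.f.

The Gall–Peters projection is cylindrical equal-area with φ₀ = 45°. Cylindrical equal-area (φ₀ = 45°): h = cos φ / cos 45° along meridians, k = cos 45° / cos φ along parallels; h·k = 1.
h = cos 30° / cos 45° = 0.8660/0.7071 = 1.225.

1.22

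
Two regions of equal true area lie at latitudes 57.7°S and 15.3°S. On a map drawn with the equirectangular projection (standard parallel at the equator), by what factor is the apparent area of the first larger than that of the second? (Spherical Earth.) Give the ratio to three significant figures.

For the equirectangular projection with φ₀ = 0 (plate carrée), h = 1 along meridians and k = sec φ along parallels.
Areal scale at 57.7°: h·k = 1.000 × 1.871 = 1.871.
Areal scale at 15.3°: h·k = 1.000 × 1.037 = 1.037.
Ratio = 1.871/1.037 ≈ 1.81.

1.81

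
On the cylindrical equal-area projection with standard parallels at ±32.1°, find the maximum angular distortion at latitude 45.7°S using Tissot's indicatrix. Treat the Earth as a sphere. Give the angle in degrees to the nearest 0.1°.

For cylindrical equal-area with standard parallel φ₀, h = cos φ / cos φ₀ and k = cos φ₀ / cos φ, so h·k = 1.
At 45.7°: h = 0.8245, k = 1.213; principal scales a = 1.213, b = 0.8245.
sin(ω/2) = (a − b)/(a + b) = 0.3885/2.037 = 0.1907, so ω = 2 arcsin(0.1907) ≈ 22.0°.

22.0°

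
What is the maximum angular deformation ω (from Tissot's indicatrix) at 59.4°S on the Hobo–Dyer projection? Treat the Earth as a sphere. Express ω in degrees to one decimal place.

49.3°

Hobo–Dyer is a cylindrical equal-area projection with standard parallels at ±37.5°. Cylindrical equal-area (φ₀ = 37.5°): h = cos φ / cos 37.5° along meridians, k = cos 37.5° / cos φ along parallels; h·k = 1.
At 59.4°: h = 0.6416, k = 1.559; principal scales a = 1.559, b = 0.6416.
sin(ω/2) = (a − b)/(a + b) = 0.9169/2.200 = 0.4167, so ω = 2 arcsin(0.4167) ≈ 49.3°.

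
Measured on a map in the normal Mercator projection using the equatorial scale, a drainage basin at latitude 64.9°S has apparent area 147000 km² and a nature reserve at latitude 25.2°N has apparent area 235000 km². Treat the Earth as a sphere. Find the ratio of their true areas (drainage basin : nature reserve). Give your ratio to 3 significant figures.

On Mercator the areal scale is sec²φ, so true area = apparent × cos²φ.
True area of drainage basin: 147000 × cos²(64.9°) = 147000 × 0.1799 = 26450 km².
True area of nature reserve: 235000 × cos²(25.2°) = 235000 × 0.8187 = 192400 km².
Ratio = 26450 / 192400 ≈ 0.137.

0.137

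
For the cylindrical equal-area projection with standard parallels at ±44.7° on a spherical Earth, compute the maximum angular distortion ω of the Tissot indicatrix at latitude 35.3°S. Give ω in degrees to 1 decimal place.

15.8°

For cylindrical equal-area with standard parallel φ₀, h = cos φ / cos φ₀ and k = cos φ₀ / cos φ, so h·k = 1.
At 35.3°: h = 1.148, k = 0.8709; principal scales a = 1.148, b = 0.8709.
sin(ω/2) = (a − b)/(a + b) = 0.2773/2.019 = 0.1373, so ω = 2 arcsin(0.1373) ≈ 15.8°.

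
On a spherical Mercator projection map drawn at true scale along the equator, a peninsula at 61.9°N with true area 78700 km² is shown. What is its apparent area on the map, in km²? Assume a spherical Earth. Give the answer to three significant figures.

355000 km²

The Mercator projection is conformal; its linear scale factor is the same in every direction and equals sec φ = 1/cos φ.
Areal scale = k² = sec²φ = 1/cos²(61.9°) = 1/0.4710² = 4.508.
Apparent area = 78700 × 4.508 ≈ 355000 km².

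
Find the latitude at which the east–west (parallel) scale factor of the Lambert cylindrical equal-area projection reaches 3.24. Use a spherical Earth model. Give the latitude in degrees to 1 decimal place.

72.0°

The Lambert cylindrical equal-area projection is the cylindrical equal-area projection with its standard parallel at the equator (φ₀ = 0). Cylindrical equal-area (φ₀ = 0°): h = cos φ / cos 0° along meridians, k = cos 0° / cos φ along parallels; h·k = 1.
k = cos φ₀ / cos φ = 3.24  ⇒  cos φ = cos 0° / 3.24 = 0.3086.
φ = arccos(0.3086) ≈ 72.0°.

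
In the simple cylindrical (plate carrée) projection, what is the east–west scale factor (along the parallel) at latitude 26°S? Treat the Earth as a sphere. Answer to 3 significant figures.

1.11

Plate carrée maps x = Rλ, y = Rφ. The meridian scale is h = 1 and the parallel scale is k = 1/cos φ = sec φ.
k = 1/cos 26° = 1/0.8988 = 1.113.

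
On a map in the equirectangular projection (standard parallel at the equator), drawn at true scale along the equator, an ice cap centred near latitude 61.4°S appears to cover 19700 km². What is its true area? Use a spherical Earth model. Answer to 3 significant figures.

9430 km²

For the equirectangular projection with φ₀ = 0 (plate carrée), h = 1 along meridians and k = sec φ along parallels.
Areal scale = h·k = 1 × sec φ; at 61.4°, h = 1.000, k = 2.089, so h·k = 2.089.
True area = apparent / (areal scale) = 19700 / 2.089 ≈ 9430 km².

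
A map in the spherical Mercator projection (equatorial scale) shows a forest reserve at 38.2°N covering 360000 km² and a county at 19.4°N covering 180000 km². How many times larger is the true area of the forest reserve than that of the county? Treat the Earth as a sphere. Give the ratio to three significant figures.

Mercator's areal exaggeration is sec²φ; hence true area = (apparent area) · cos²φ.
True area of forest reserve: 360000 × cos²(38.2°) = 360000 × 0.6176 = 222300 km².
True area of county: 180000 × cos²(19.4°) = 180000 × 0.8897 = 160100 km².
Ratio = 222300 / 160100 ≈ 1.39.

1.39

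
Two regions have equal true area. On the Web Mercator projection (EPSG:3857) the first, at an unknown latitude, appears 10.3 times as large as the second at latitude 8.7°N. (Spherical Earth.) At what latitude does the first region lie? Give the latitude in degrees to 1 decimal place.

Mercator areal scale is sec²φ, so apparent-area ratio = sec²φ₁ / sec²φ₂ = cos²φ₂ / cos²φ₁.
cos²φ₂ / cos²φ₁ = 10.3  ⇒  cos φ₁ = cos 8.7° / √10.3 = 0.9885/3.209 = 0.3080.
φ₁ = arccos(0.3080) ≈ 72.1°.

72.1°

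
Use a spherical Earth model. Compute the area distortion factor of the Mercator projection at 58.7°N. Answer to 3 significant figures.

3.71

For Mercator, h = k = sec φ (a conformal cylindrical projection has a single point scale, 1/cos φ).
Areal scale = k² = sec²φ = 1/cos²(58.7°) = 1/0.5195² = 3.705.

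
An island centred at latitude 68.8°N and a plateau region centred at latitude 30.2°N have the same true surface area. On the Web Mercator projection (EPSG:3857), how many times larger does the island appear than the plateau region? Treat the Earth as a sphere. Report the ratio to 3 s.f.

Mercator areal scale is sec²φ.
At 68.8°: sec²(68.8°) = 1/0.3616² = 7.647.
At 30.2°: sec²(30.2°) = 1/0.8643² = 1.339.
Ratio = 7.647/1.339 = cos²(30.2°)/cos²(68.8°) ≈ 5.71.

5.71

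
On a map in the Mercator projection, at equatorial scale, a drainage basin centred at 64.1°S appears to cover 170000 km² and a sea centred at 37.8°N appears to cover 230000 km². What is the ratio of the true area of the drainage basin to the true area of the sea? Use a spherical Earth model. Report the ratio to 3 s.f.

0.226

Since Mercator area scale is 1/cos²φ, the true area equals the apparent area multiplied by cos²φ.
True area of drainage basin: 170000 × cos²(64.1°) = 170000 × 0.1908 = 32440 km².
True area of sea: 230000 × cos²(37.8°) = 230000 × 0.6243 = 143600 km².
Ratio = 32440 / 143600 ≈ 0.226.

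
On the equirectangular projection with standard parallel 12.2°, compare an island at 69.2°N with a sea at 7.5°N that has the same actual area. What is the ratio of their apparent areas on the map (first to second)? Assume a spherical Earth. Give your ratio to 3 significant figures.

2.79

The equidistant cylindrical projection with φ₀ = 12.2° has h = 1 (meridians true) and k = cos φ₀ / cos φ along parallels.
Areal scale at 69.2°: h·k = 1.000 × 2.752 = 2.752.
Areal scale at 7.5°: h·k = 1.000 × 0.9858 = 0.9858.
Ratio = 2.752/0.9858 ≈ 2.79.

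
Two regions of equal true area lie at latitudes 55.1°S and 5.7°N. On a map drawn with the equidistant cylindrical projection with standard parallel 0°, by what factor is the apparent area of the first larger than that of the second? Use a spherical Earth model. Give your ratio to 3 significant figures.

1.74

Plate carrée maps x = Rλ, y = Rφ. The meridian scale is h = 1 and the parallel scale is k = 1/cos φ = sec φ.
Areal scale at 55.1°: h·k = 1.000 × 1.748 = 1.748.
Areal scale at 5.7°: h·k = 1.000 × 1.005 = 1.005.
Ratio = 1.748/1.005 ≈ 1.74.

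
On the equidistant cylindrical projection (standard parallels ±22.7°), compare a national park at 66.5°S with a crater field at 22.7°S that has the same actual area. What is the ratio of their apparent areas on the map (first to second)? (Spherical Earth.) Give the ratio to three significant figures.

In the equirectangular projection with standard parallel φ₀ = 22.7° (x = Rλ cos φ₀, y = Rφ), meridians are true-scale (h = 1) and the parallel scale is k = cos φ₀ / cos φ.
Areal scale at 66.5°: h·k = 1.000 × 2.314 = 2.314.
Areal scale at 22.7°: h·k = 1.000 × 1.000 = 1.000.
Ratio = 2.314/1.000 ≈ 2.31.

2.31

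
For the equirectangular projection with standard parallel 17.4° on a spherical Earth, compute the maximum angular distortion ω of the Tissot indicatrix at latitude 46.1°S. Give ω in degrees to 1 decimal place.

18.2°

The equidistant cylindrical projection with φ₀ = 17.4° has h = 1 (meridians true) and k = cos φ₀ / cos φ along parallels.
At 46.1°: h = 1.000, k = 1.376; principal scales a = 1.376, b = 1.000.
sin(ω/2) = (a − b)/(a + b) = 0.3762/2.376 = 0.1583, so ω = 2 arcsin(0.1583) ≈ 18.2°.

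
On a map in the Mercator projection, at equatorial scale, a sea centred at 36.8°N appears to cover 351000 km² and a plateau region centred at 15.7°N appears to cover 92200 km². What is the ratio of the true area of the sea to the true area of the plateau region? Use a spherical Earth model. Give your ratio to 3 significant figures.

2.63

On Mercator the areal scale is sec²φ, so true area = apparent × cos²φ.
True area of sea: 351000 × cos²(36.8°) = 351000 × 0.6412 = 225100 km².
True area of plateau region: 92200 × cos²(15.7°) = 92200 × 0.9268 = 85450 km².
Ratio = 225100 / 85450 ≈ 2.63.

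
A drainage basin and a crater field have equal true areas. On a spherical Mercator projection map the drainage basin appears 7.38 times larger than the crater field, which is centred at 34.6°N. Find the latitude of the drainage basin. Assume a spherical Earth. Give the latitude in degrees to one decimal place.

72.4°

For equal true areas on Mercator, apparent areas scale as sec²φ, so the ratio is cos²φ₂ / cos²φ₁.
cos²φ₂ / cos²φ₁ = 7.38  ⇒  cos φ₁ = cos 34.6° / √7.38 = 0.8231/2.717 = 0.3030.
φ₁ = arccos(0.3030) ≈ 72.4°.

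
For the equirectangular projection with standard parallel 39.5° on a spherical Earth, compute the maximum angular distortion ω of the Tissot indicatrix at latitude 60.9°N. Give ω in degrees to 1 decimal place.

26.2°

With standard parallel φ₀ = 39.5°, the equirectangular projection gives x = Rλ cos φ₀, y = Rφ, so h = 1 and k = cos 39.5° / cos φ.
At 60.9°: h = 1.000, k = 1.587; principal scales a = 1.587, b = 1.000.
sin(ω/2) = (a − b)/(a + b) = 0.5866/2.587 = 0.2268, so ω = 2 arcsin(0.2268) ≈ 26.2°.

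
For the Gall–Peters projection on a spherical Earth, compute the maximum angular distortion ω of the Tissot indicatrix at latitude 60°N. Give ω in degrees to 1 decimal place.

The Gall–Peters projection is cylindrical equal-area with φ₀ = 45°. Cylindrical equal-area (φ₀ = 45°): h = cos φ / cos 45° along meridians, k = cos 45° / cos φ along parallels; h·k = 1.
At 60°: h = 0.7071, k = 1.414; principal scales a = 1.414, b = 0.7071.
sin(ω/2) = (a − b)/(a + b) = 0.7071/2.121 = 0.3333, so ω = 2 arcsin(0.3333) ≈ 38.9°.

38.9°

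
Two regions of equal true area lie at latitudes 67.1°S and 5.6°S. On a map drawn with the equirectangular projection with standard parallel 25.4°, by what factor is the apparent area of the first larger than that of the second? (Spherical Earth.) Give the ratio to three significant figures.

With standard parallel φ₀ = 25.4°, the equirectangular projection gives x = Rλ cos φ₀, y = Rφ, so h = 1 and k = cos 25.4° / cos φ.
Areal scale at 67.1°: h·k = 1.000 × 2.321 = 2.321.
Areal scale at 5.6°: h·k = 1.000 × 0.9077 = 0.9077.
Ratio = 2.321/0.9077 ≈ 2.56.

2.56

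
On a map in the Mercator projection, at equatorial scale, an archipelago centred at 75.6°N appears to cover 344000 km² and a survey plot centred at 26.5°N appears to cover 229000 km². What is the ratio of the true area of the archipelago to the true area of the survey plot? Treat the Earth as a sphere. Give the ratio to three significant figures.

0.116

On Mercator the areal scale is sec²φ, so true area = apparent × cos²φ.
True area of archipelago: 344000 × cos²(75.6°) = 344000 × 0.06185 = 21280 km².
True area of survey plot: 229000 × cos²(26.5°) = 229000 × 0.8009 = 183400 km².
Ratio = 21280 / 183400 ≈ 0.116.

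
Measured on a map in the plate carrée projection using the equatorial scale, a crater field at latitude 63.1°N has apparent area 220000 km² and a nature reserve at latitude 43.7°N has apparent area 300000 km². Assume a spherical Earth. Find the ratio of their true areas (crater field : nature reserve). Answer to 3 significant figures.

On the plate carrée, areal scale = h·k = 1 × sec φ, so true area = apparent × cos φ.
True area of crater field: 220000 × cos(63.1°) = 220000 × 0.4524 = 99540 km².
True area of nature reserve: 300000 × cos(43.7°) = 300000 × 0.7230 = 216900 km².
Ratio = 99540 / 216900 ≈ 0.459.

0.459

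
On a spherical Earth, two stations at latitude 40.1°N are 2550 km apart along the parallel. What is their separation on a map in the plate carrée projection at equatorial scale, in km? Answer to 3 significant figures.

In the plate carrée (x = Rλ, y = Rφ), meridians are true-scale (h = 1) and parallels are stretched by k = sec φ.
Along the parallel, k = sec 40.1° = 1/0.7649 = 1.307.
Map distance = 2550 × 1.307 ≈ 3330 km.

3330 km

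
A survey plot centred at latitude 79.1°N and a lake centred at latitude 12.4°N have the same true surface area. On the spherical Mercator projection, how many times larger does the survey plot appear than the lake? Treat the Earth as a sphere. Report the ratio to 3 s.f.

Mercator is conformal with k = sec φ, so areal scale = k² = sec²φ.
At 79.1°: sec²(79.1°) = 1/0.1891² = 27.97.
At 12.4°: sec²(12.4°) = 1/0.9767² = 1.048.
Ratio = 27.97/1.048 = cos²(12.4°)/cos²(79.1°) ≈ 26.7.

26.7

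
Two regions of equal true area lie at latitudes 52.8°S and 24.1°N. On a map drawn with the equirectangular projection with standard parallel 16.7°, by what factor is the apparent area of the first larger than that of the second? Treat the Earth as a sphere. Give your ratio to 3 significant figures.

1.51

With standard parallel φ₀ = 16.7°, the equirectangular projection gives x = Rλ cos φ₀, y = Rφ, so h = 1 and k = cos 16.7° / cos φ.
Areal scale at 52.8°: h·k = 1.000 × 1.584 = 1.584.
Areal scale at 24.1°: h·k = 1.000 × 1.049 = 1.049.
Ratio = 1.584/1.049 ≈ 1.51.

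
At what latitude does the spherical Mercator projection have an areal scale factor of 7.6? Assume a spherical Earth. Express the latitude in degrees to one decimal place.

Mercator areal scale is sec²φ.
sec²φ = 7.6  ⇒  cos²φ = 0.1316  ⇒  cos φ = 0.3627.
φ = arccos(0.3627) ≈ 68.7°.

68.7°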